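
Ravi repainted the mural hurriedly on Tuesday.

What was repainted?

'the mural' marks the patient of the repainting event.

the mural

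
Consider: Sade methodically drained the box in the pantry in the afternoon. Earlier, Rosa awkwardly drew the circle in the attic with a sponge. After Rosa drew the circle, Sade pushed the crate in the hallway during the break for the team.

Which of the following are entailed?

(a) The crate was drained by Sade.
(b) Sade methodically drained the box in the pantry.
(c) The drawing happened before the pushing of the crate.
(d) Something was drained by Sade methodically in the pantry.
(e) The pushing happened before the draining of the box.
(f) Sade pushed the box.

(b), (c), (d)

(a) Not entailed — Sade drained the box, not the crate; the crate belongs to the pushing event.
(b) Entailed — this follows by dropping conjuncts from the draining event's description.
(c) Entailed — the narrative places the drawing before the pushing.
(d) Entailed — every conjunct here is already in the original draining event.
(e) Not entailed — the narrative doesn't order the pushing relative to the draining.
(f) Not entailed — Sade pushed the crate, not the box; the box belongs to the draining event.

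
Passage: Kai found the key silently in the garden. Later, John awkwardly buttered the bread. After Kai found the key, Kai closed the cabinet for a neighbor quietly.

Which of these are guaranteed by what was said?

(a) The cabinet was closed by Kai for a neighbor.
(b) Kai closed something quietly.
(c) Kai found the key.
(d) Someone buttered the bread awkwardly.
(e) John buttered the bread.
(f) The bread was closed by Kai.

(a) Entailed — this follows by dropping conjuncts from the closing event's description.
(b) Entailed — dropping 'for a neighbor' and generalizing the patient leaves a sub-description the original still satisfies.
(c) Entailed — the original entails any weakening of itself; this just drops 'in the garden', 'silently'.
(d) Entailed — every conjunct here is already in the original buttering event.
(e) Entailed — dropping 'awkwardly' leaves a sub-description the original still satisfies.
(f) Not entailed — Kai closed the cabinet, not the bread; the bread belongs to the buttering event.

(a), (b), (c), (d), (e)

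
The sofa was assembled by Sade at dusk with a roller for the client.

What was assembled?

'the sofa' marks the patient of the assembling event.

the sofa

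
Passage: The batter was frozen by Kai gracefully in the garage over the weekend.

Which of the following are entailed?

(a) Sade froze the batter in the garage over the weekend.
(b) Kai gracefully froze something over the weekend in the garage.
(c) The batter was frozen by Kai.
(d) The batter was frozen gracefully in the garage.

(a) Not entailed — the passage has Kai freezing the batter, not Sade.
(b) Entailed — every conjunct here is already in the original freezing event.
(c) Entailed — the original entails any weakening of itself; this just drops 'gracefully', 'over the weekend', 'in the garage'.
(d) Entailed — this follows by dropping conjuncts from the freezing event's description.

(b), (c), (d)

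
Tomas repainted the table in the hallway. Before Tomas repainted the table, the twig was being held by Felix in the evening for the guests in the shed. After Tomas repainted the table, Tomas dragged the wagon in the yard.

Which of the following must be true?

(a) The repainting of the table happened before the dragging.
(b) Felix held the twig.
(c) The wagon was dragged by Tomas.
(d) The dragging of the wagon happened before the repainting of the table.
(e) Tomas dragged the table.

(a) Entailed — the narrative places the repainting before the dragging.
(b) Entailed — 'hold' is an activity; 'was holding' entails that some holding happened, so 'held' holds.
(c) Entailed — this follows by dropping conjuncts from the dragging event's description.
(d) Not entailed — the narrative places the repainting before the dragging, not after.
(e) Not entailed — Tomas dragged the wagon, not the table; the table belongs to the repainting event.

(a), (b), (c)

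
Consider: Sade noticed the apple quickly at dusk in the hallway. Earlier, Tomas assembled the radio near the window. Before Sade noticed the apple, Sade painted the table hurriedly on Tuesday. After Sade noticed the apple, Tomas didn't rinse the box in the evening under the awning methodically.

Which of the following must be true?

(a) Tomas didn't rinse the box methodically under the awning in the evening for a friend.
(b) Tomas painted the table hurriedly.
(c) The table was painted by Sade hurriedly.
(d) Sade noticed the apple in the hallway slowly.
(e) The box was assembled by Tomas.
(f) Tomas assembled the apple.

(a) Entailed — under negation, adding a further restriction is entailed: if no such rinsing event occurred, none occurred for a friend either.
(b) Not entailed — the passage has Sade painting the table, not Tomas.
(c) Entailed — the original entails any weakening of itself; this just drops 'on Tuesday'.
(d) Not entailed — 'slowly' adds a manner not in (and inconsistent with) the original.
(e) Not entailed — Tomas assembled the radio, not the box; the box belongs to the rinsing event.
(f) Not entailed — Tomas assembled the radio, not the apple; the apple belongs to the noticing event.

(a), (c)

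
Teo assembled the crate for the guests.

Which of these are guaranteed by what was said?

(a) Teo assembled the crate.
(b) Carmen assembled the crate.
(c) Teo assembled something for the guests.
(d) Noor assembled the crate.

(a) Entailed — every conjunct here is already in the original assembling event.
(b) Not entailed — the passage has Teo assembling the crate, not Carmen.
(c) Entailed — every conjunct here is already in the original assembling event.
(d) Not entailed — the passage has Teo assembling the crate, not Noor.

(a), (c)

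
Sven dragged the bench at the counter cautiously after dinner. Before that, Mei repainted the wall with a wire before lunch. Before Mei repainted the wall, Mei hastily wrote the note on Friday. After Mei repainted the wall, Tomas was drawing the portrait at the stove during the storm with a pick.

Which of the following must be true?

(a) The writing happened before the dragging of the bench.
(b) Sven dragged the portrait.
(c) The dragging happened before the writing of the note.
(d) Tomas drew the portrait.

(a) Entailed — the narrative places the writing before the dragging.
(b) Not entailed — Sven dragged the bench, not the portrait; the portrait belongs to the drawing event.
(c) Not entailed — the narrative places the writing before the dragging, not after.
(d) Not entailed — 'was drawing' is progressive on an accomplishment; it does not entail the completed 'drew'.

(a)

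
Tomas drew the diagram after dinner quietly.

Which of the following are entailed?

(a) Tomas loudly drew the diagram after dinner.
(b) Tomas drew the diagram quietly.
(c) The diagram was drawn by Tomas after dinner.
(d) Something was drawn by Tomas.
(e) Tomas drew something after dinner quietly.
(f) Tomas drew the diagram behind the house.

(a) Not entailed — 'loudly' adds a manner not in (and inconsistent with) the original.
(b) Entailed — this follows by dropping conjuncts from the drawing event's description.
(c) Entailed — every conjunct here is already in the original drawing event.
(d) Entailed — dropping 'quietly', 'after dinner' and generalizing the patient leaves a sub-description the original still satisfies.
(e) Entailed — this follows by dropping conjuncts from the drawing event's description.
(f) Not entailed — 'behind the house' adds information not in the original event.

(b), (c), (d), (e)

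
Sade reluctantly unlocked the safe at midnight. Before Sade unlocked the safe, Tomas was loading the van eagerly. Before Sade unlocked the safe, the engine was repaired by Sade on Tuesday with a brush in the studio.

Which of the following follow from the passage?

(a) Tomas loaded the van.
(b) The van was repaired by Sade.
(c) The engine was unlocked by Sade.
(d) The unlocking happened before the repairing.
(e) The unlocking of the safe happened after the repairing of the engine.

(e)

(a) Not entailed — 'was loading' is progressive on an accomplishment; it does not entail the completed 'loaded'.
(b) Not entailed — Sade repaired the engine, not the van; the van belongs to the loading event.
(c) Not entailed — Sade unlocked the safe, not the engine; the engine belongs to the repairing event.
(d) Not entailed — the narrative places the repairing before the unlocking, not after.
(e) Entailed — the narrative places the repairing before the unlocking.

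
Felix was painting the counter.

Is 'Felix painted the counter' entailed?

no

'was painting' is progressive; for an accomplishment like 'paint the counter', it doesn't entail completion.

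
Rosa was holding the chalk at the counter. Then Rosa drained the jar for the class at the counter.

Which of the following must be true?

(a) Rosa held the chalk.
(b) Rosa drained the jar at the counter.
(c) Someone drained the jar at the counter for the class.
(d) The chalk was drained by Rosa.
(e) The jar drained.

(a), (b), (c), (e)

(a) Entailed — 'hold' is an activity; 'was holding' entails that some holding happened, so 'held' holds.
(b) Entailed — dropping 'for the class' leaves a sub-description the original still satisfies.
(c) Entailed — generalizing the agent leaves a sub-description the original still satisfies.
(d) Not entailed — Rosa drained the jar, not the chalk; the chalk belongs to the holding event.
(e) Entailed — 'Rosa drained the jar' is causative; it entails the inchoative 'the jar drained'.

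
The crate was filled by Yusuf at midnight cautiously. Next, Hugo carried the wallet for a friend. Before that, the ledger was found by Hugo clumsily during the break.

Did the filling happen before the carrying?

yes

The narrative orders the filling before the carrying.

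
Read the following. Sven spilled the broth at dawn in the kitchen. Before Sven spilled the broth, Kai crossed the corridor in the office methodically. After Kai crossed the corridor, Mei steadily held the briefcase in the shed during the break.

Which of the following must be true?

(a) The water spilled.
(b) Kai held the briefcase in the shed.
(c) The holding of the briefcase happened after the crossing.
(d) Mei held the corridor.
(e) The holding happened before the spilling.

(c)

(a) Not entailed — the broth is what spilled, not the water.
(b) Not entailed — the passage has Mei holding the briefcase, not Kai.
(c) Entailed — the narrative places the crossing before the holding.
(d) Not entailed — Mei held the briefcase, not the corridor; the corridor belongs to the crossing event.
(e) Not entailed — the narrative doesn't order the holding relative to the spilling.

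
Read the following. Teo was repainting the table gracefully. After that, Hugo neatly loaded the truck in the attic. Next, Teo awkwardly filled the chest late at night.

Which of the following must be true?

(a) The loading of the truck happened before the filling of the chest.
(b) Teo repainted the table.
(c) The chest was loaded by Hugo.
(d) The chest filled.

(a), (d)

(a) Entailed — the narrative places the loading before the filling.
(b) Not entailed — 'was repainting' is progressive on an accomplishment; it does not entail the completed 'repainted'.
(c) Not entailed — Hugo loaded the truck, not the chest; the chest belongs to the filling event.
(d) Entailed — 'Teo filled the chest' is causative; it entails the inchoative 'the chest filled'.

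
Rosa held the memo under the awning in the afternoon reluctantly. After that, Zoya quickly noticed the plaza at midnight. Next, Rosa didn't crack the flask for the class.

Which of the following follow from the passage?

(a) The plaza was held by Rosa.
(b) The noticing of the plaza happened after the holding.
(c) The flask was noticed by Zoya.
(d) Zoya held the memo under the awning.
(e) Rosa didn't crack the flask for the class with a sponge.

(a) Not entailed — Rosa held the memo, not the plaza; the plaza belongs to the noticing event.
(b) Entailed — the narrative places the holding before the noticing.
(c) Not entailed — Zoya noticed the plaza, not the flask; the flask belongs to the cracking event.
(d) Not entailed — the passage has Rosa holding the memo, not Zoya.
(e) Entailed — under negation, adding a further restriction is entailed: if no such cracking event occurred, none occurred with a sponge either.

(b), (e)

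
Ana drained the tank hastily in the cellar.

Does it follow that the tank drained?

yes

'Ana drained the tank' is the causative; it entails the inchoative 'the tank drained'.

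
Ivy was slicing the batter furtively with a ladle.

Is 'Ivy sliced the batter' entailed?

no

'was slicing' is progressive; for an accomplishment like 'slice the batter', it doesn't entail completion.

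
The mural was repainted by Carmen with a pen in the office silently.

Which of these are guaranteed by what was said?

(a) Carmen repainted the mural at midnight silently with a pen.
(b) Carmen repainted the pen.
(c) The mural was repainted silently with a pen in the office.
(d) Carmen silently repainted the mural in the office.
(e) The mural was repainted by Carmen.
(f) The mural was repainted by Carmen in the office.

(c), (d), (e), (f)

(a) Not entailed — 'at midnight' adds information not in the original event.
(b) Not entailed — the pen is the instrument, not what was repainted.
(c) Entailed — generalizing the agent leaves a sub-description the original still satisfies.
(d) Entailed — dropping 'with a pen' leaves a sub-description the original still satisfies.
(e) Entailed — every conjunct here is already in the original repainting event.
(f) Entailed — every conjunct here is already in the original repainting event.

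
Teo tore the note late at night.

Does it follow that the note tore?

'Teo tore the note' is the causative; it entails the inchoative 'the note tore'.

yes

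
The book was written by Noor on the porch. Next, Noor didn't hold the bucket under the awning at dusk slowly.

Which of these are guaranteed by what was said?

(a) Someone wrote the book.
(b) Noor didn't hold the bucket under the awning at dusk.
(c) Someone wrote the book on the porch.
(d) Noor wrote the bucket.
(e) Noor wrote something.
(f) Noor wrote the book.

(a), (c), (e), (f)

(a) Entailed — the original entails any weakening of itself; this just drops 'on the porch' and generalizes the agent.
(b) Not entailed — dropping 'slowly' under negation is not valid — the original leaves open that Noor held the bucket some other way.
(c) Entailed — generalizing the agent leaves a sub-description the original still satisfies.
(d) Not entailed — Noor wrote the book, not the bucket; the bucket belongs to the holding event.
(e) Entailed — the original entails any weakening of itself; this just drops 'on the porch' and generalizes the patient.
(f) Entailed — this follows by dropping conjuncts from the writing event's description.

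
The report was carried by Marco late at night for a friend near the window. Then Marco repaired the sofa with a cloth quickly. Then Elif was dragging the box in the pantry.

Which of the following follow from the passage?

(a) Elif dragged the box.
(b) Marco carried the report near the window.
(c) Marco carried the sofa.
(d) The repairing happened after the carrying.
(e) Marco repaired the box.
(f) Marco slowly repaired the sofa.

(a), (b), (d)

(a) Entailed — 'drag' is an activity; 'was dragging' entails that some dragging happened, so 'dragged' holds.
(b) Entailed — every conjunct here is already in the original carrying event.
(c) Not entailed — Marco carried the report, not the sofa; the sofa belongs to the repairing event.
(d) Entailed — the narrative places the carrying before the repairing.
(e) Not entailed — Marco repaired the sofa, not the box; the box belongs to the dragging event.
(f) Not entailed — 'slowly' adds a manner not in (and inconsistent with) the original.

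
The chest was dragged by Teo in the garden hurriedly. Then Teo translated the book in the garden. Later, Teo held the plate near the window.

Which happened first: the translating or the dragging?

the dragging

The connectives place the dragging before the translating.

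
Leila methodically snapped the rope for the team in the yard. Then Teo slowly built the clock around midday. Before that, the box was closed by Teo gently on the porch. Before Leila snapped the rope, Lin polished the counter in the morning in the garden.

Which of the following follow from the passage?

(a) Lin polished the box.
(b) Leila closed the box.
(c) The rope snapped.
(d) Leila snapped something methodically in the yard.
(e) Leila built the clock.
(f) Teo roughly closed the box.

(a) Not entailed — Lin polished the counter, not the box; the box belongs to the closing event.
(b) Not entailed — the passage has Teo closing the box, not Leila.
(c) Entailed — 'Leila snapped the rope' is causative; it entails the inchoative 'the rope snapped'.
(d) Entailed — this follows by dropping conjuncts from the snapping event's description.
(e) Not entailed — the passage has Teo building the clock, not Leila.
(f) Not entailed — 'roughly' adds a manner not in (and inconsistent with) the original.

(c), (d)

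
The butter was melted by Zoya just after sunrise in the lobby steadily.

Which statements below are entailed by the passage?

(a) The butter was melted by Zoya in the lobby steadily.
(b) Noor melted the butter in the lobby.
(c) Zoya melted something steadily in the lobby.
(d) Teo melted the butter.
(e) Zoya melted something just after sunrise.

(a) Entailed — this follows by dropping conjuncts from the melting event's description.
(b) Not entailed — the passage has Zoya melting the butter, not Noor.
(c) Entailed — every conjunct here is already in the original melting event.
(d) Not entailed — the passage has Zoya melting the butter, not Teo.
(e) Entailed — every conjunct here is already in the original melting event.

(a), (c), (e)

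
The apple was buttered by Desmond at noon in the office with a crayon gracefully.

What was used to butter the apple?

'with a crayon' marks the instrument of the buttering event.

a crayon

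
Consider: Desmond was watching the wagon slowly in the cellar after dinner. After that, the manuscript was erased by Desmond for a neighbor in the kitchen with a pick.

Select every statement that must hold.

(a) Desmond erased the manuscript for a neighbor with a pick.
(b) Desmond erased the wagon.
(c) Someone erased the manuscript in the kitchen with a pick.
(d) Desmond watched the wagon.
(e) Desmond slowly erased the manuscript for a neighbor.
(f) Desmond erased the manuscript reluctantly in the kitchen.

(a) Entailed — dropping 'in the kitchen' leaves a sub-description the original still satisfies.
(b) Not entailed — Desmond erased the manuscript, not the wagon; the wagon belongs to the watching event.
(c) Entailed — every conjunct here is already in the original erasing event.
(d) Entailed — 'watch' is an activity; 'was watching' entails that some watching happened, so 'watched' holds.
(e) Not entailed — 'slowly' adds information not in the original event.
(f) Not entailed — 'reluctantly' adds information not in the original event.

(a), (c), (d)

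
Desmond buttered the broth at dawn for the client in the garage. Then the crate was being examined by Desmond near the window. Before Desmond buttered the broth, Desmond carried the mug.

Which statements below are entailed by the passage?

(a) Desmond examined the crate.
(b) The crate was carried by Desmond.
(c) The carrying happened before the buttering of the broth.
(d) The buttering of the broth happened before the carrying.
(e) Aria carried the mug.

(a) Entailed — 'examine' is an activity; 'was examining' entails that some examining happened, so 'examined' holds.
(b) Not entailed — Desmond carried the mug, not the crate; the crate belongs to the examining event.
(c) Entailed — the narrative places the carrying before the buttering.
(d) Not entailed — the narrative places the carrying before the buttering, not after.
(e) Not entailed — the passage has Desmond carrying the mug, not Aria.

(a), (c)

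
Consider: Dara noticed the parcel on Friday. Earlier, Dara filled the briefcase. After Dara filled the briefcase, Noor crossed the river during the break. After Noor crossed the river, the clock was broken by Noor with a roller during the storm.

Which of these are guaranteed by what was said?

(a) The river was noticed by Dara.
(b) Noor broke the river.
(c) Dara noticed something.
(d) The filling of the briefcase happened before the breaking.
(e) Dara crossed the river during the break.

(a) Not entailed — Dara noticed the parcel, not the river; the river belongs to the crossing event.
(b) Not entailed — Noor broke the clock, not the river; the river belongs to the crossing event.
(c) Entailed — dropping 'on Friday' and generalizing the patient leaves a sub-description the original still satisfies.
(d) Entailed — the narrative places the filling before the breaking.
(e) Not entailed — the passage has Noor crossing the river, not Dara.

(c), (d)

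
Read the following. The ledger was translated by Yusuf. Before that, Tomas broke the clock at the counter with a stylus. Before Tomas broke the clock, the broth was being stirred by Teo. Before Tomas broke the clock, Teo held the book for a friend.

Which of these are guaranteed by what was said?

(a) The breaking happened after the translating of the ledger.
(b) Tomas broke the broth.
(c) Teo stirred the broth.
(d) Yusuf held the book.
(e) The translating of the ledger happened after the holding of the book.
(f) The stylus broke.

(c), (e)

(a) Not entailed — the narrative places the breaking before the translating, not after.
(b) Not entailed — Tomas broke the clock, not the broth; the broth belongs to the stirring event.
(c) Entailed — 'stir' is an activity; 'was stirring' entails that some stirring happened, so 'stirred' holds.
(d) Not entailed — the passage has Teo holding the book, not Yusuf.
(e) Entailed — the narrative places the holding before the translating.
(f) Not entailed — the clock is what broke, not the stylus.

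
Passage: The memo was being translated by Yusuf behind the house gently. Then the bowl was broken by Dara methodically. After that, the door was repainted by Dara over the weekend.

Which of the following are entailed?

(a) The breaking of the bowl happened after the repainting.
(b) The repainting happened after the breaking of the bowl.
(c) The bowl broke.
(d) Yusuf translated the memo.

(b), (c)

(a) Not entailed — the narrative places the breaking before the repainting, not after.
(b) Entailed — the narrative places the breaking before the repainting.
(c) Entailed — 'Dara broke the bowl' is causative; it entails the inchoative 'the bowl broke'.
(d) Not entailed — 'was translating' is progressive on an accomplishment; it does not entail the completed 'translated'.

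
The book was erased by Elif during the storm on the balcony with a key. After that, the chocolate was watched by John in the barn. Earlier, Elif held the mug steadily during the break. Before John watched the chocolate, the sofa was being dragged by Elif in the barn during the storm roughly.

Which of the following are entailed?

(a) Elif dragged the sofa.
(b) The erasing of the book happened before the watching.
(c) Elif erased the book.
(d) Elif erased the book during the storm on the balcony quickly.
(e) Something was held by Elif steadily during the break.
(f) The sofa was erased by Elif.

(a), (b), (c), (e)

(a) Entailed — 'drag' is an activity; 'was dragging' entails that some dragging happened, so 'dragged' holds.
(b) Entailed — the narrative places the erasing before the watching.
(c) Entailed — dropping 'on the balcony', 'during the storm', 'with a key' leaves a sub-description the original still satisfies.
(d) Not entailed — 'quickly' adds information not in the original event.
(e) Entailed — this follows by dropping conjuncts from the holding event's description.
(f) Not entailed — Elif erased the book, not the sofa; the sofa belongs to the dragging event.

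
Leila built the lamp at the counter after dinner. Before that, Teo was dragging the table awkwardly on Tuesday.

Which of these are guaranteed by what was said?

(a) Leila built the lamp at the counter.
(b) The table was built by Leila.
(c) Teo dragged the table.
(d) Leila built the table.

(a) Entailed — the original entails any weakening of itself; this just drops 'after dinner'.
(b) Not entailed — Leila built the lamp, not the table; the table belongs to the dragging event.
(c) Entailed — 'drag' is an activity; 'was dragging' entails that some dragging happened, so 'dragged' holds.
(d) Not entailed — Leila built the lamp, not the table; the table belongs to the dragging event.

(a), (c)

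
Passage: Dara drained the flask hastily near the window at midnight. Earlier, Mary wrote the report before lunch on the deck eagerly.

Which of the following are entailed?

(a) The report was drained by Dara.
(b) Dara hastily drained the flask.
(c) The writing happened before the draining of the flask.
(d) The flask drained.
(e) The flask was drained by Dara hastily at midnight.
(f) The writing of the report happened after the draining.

(a) Not entailed — Dara drained the flask, not the report; the report belongs to the writing event.
(b) Entailed — this follows by dropping conjuncts from the draining event's description.
(c) Entailed — the narrative places the writing before the draining.
(d) Entailed — 'Dara drained the flask' is causative; it entails the inchoative 'the flask drained'.
(e) Entailed — dropping 'near the window' leaves a sub-description the original still satisfies.
(f) Not entailed — the narrative places the writing before the draining, not after.

(b), (c), (d), (e)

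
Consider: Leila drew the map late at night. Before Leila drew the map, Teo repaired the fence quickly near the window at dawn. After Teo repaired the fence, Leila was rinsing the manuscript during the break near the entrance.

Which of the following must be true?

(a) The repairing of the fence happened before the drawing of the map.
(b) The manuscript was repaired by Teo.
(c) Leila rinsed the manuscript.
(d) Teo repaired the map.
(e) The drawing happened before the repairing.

(a) Entailed — the narrative places the repairing before the drawing.
(b) Not entailed — Teo repaired the fence, not the manuscript; the manuscript belongs to the rinsing event.
(c) Entailed — 'rinse' is an activity; 'was rinsing' entails that some rinsing happened, so 'rinsed' holds.
(d) Not entailed — Teo repaired the fence, not the map; the map belongs to the drawing event.
(e) Not entailed — the narrative places the repairing before the drawing, not after.

(a), (c)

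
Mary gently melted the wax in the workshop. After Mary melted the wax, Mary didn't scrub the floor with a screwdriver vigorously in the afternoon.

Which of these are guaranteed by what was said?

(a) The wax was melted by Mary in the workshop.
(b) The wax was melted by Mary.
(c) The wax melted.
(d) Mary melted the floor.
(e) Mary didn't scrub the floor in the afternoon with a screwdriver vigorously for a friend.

(a), (b), (c), (e)

(a) Entailed — dropping 'gently' leaves a sub-description the original still satisfies.
(b) Entailed — every conjunct here is already in the original melting event.
(c) Entailed — 'Mary melted the wax' is causative; it entails the inchoative 'the wax melted'.
(d) Not entailed — Mary melted the wax, not the floor; the floor belongs to the scrubbing event.
(e) Entailed — under negation, adding a further restriction is entailed: if no such scrubbing event occurred, none occurred for a friend either.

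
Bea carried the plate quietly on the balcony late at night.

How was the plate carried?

'quietly' marks the manner of the carrying event.

quietly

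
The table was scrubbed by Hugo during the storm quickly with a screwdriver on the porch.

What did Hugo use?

'with a screwdriver' marks the instrument of the scrubbing event.

a screwdriver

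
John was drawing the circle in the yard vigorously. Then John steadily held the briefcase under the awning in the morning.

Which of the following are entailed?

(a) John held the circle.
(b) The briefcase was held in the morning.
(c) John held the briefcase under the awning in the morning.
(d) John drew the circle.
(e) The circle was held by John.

(b), (c)

(a) Not entailed — John held the briefcase, not the circle; the circle belongs to the drawing event.
(b) Entailed — every conjunct here is already in the original holding event.
(c) Entailed — dropping 'steadily' leaves a sub-description the original still satisfies.
(d) Not entailed — 'was drawing' is progressive on an accomplishment; it does not entail the completed 'drew'.
(e) Not entailed — John held the briefcase, not the circle; the circle belongs to the drawing event.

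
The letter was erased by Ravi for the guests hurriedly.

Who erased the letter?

'Ravi' marks the agent of the erasing event.

Ravi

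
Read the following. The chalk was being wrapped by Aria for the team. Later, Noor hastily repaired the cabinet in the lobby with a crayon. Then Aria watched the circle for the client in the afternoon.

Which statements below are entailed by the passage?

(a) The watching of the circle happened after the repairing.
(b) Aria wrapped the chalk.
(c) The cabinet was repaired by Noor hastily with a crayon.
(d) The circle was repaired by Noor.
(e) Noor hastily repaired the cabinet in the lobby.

(a), (c), (e)

(a) Entailed — the narrative places the repairing before the watching.
(b) Not entailed — 'was wrapping' is progressive on an accomplishment; it does not entail the completed 'wrapped'.
(c) Entailed — this follows by dropping conjuncts from the repairing event's description.
(d) Not entailed — Noor repaired the cabinet, not the circle; the circle belongs to the watching event.
(e) Entailed — every conjunct here is already in the original repairing event.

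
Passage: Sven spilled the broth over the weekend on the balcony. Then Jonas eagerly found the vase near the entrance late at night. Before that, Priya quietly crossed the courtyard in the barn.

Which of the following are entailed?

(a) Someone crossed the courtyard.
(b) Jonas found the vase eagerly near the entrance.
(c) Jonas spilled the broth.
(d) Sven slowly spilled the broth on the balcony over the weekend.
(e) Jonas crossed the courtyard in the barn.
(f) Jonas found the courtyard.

(a) Entailed — the original entails any weakening of itself; this just drops 'quietly', 'in the barn' and generalizes the agent.
(b) Entailed — this follows by dropping conjuncts from the finding event's description.
(c) Not entailed — the passage has Sven spilling the broth, not Jonas.
(d) Not entailed — 'slowly' adds information not in the original event.
(e) Not entailed — the passage has Priya crossing the courtyard, not Jonas.
(f) Not entailed — Jonas found the vase, not the courtyard; the courtyard belongs to the crossing event.

(a), (b)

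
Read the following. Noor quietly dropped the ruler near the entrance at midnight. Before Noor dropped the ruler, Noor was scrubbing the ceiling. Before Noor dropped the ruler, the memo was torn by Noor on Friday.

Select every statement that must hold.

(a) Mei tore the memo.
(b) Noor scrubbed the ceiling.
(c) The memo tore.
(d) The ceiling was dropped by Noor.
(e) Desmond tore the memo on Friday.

(a) Not entailed — the passage has Noor tearing the memo, not Mei.
(b) Entailed — 'scrub' is an activity; 'was scrubbing' entails that some scrubbing happened, so 'scrubbed' holds.
(c) Entailed — 'Noor tore the memo' is causative; it entails the inchoative 'the memo tore'.
(d) Not entailed — Noor dropped the ruler, not the ceiling; the ceiling belongs to the scrubbing event.
(e) Not entailed — the passage has Noor tearing the memo, not Desmond.

(b), (c)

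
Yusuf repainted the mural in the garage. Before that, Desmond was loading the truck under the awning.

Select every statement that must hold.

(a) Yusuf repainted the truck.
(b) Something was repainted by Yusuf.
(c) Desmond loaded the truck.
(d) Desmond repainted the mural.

(b)

(a) Not entailed — Yusuf repainted the mural, not the truck; the truck belongs to the loading event.
(b) Entailed — this follows by dropping conjuncts from the repainting event's description.
(c) Not entailed — 'was loading' is progressive on an accomplishment; it does not entail the completed 'loaded'.
(d) Not entailed — the passage has Yusuf repainting the mural, not Desmond.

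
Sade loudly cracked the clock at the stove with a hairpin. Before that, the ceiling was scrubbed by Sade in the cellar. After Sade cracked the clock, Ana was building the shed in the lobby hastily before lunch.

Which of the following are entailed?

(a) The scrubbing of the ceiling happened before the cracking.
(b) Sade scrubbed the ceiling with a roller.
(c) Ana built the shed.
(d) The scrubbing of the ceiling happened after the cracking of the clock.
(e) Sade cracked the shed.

(a) Entailed — the narrative places the scrubbing before the cracking.
(b) Not entailed — 'with a roller' adds information not in the original event.
(c) Not entailed — 'was building' is progressive on an accomplishment; it does not entail the completed 'built'.
(d) Not entailed — the narrative places the scrubbing before the cracking, not after.
(e) Not entailed — Sade cracked the clock, not the shed; the shed belongs to the building event.

(a)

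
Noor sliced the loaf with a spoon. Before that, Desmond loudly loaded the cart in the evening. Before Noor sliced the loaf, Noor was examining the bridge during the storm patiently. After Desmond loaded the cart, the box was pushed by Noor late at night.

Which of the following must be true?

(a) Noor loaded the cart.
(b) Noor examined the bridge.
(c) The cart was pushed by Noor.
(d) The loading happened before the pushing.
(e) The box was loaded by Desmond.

(a) Not entailed — the passage has Desmond loading the cart, not Noor.
(b) Entailed — 'examine' is an activity; 'was examining' entails that some examining happened, so 'examined' holds.
(c) Not entailed — Noor pushed the box, not the cart; the cart belongs to the loading event.
(d) Entailed — the narrative places the loading before the pushing.
(e) Not entailed — Desmond loaded the cart, not the box; the box belongs to the pushing event.

(b), (d)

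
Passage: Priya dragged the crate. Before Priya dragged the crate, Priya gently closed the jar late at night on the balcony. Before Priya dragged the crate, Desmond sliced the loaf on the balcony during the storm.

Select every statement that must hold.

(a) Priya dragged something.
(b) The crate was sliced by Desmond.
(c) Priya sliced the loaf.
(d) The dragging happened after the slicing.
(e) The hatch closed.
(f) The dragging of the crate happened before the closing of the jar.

(a), (d)

(a) Entailed — the original entails any weakening of itself; this just generalizes the patient.
(b) Not entailed — Desmond sliced the loaf, not the crate; the crate belongs to the dragging event.
(c) Not entailed — the passage has Desmond slicing the loaf, not Priya.
(d) Entailed — the narrative places the slicing before the dragging.
(e) Not entailed — the jar is what closed, not the hatch.
(f) Not entailed — the narrative places the closing before the dragging, not after.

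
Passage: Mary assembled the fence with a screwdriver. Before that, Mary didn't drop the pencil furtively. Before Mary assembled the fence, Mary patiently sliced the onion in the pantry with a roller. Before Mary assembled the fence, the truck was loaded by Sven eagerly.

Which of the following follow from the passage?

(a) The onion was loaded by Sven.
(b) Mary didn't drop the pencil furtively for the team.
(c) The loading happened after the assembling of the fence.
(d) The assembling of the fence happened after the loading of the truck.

(b), (d)

(a) Not entailed — Sven loaded the truck, not the onion; the onion belongs to the slicing event.
(b) Entailed — under negation, adding a further restriction is entailed: if no such dropping event occurred, none occurred for the team either.
(c) Not entailed — the narrative places the loading before the assembling, not after.
(d) Entailed — the narrative places the loading before the assembling.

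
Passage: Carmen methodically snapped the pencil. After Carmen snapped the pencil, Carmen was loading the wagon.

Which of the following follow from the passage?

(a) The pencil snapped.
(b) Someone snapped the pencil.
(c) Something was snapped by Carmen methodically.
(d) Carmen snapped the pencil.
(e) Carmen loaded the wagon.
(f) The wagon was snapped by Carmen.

(a) Entailed — 'Carmen snapped the pencil' is causative; it entails the inchoative 'the pencil snapped'.
(b) Entailed — this follows by dropping conjuncts from the snapping event's description.
(c) Entailed — generalizing the patient leaves a sub-description the original still satisfies.
(d) Entailed — the original entails any weakening of itself; this just drops 'methodically'.
(e) Not entailed — 'was loading' is progressive on an accomplishment; it does not entail the completed 'loaded'.
(f) Not entailed — Carmen snapped the pencil, not the wagon; the wagon belongs to the loading event.

(a), (b), (c), (d)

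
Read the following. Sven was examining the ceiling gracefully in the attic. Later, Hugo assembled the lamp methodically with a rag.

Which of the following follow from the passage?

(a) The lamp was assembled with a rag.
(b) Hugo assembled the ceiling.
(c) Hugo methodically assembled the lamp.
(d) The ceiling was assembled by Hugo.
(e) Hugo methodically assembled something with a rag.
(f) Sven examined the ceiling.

(a), (c), (e), (f)

(a) Entailed — dropping 'methodically' and generalizing the agent leaves a sub-description the original still satisfies.
(b) Not entailed — Hugo assembled the lamp, not the ceiling; the ceiling belongs to the examining event.
(c) Entailed — this follows by dropping conjuncts from the assembling event's description.
(d) Not entailed — Hugo assembled the lamp, not the ceiling; the ceiling belongs to the examining event.
(e) Entailed — the original entails any weakening of itself; this just generalizes the patient.
(f) Entailed — 'examine' is an activity; 'was examining' entails that some examining happened, so 'examined' holds.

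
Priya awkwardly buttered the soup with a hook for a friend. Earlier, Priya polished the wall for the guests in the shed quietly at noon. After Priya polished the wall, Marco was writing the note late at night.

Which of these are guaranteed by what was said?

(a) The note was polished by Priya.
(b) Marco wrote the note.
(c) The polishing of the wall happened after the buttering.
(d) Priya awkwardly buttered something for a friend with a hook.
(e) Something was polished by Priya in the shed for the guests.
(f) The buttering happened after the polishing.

(d), (e), (f)

(a) Not entailed — Priya polished the wall, not the note; the note belongs to the writing event.
(b) Not entailed — 'was writing' is progressive on an accomplishment; it does not entail the completed 'wrote'.
(c) Not entailed — the narrative places the polishing before the buttering, not after.
(d) Entailed — generalizing the patient leaves a sub-description the original still satisfies.
(e) Entailed — this follows by dropping conjuncts from the polishing event's description.
(f) Entailed — the narrative places the polishing before the buttering.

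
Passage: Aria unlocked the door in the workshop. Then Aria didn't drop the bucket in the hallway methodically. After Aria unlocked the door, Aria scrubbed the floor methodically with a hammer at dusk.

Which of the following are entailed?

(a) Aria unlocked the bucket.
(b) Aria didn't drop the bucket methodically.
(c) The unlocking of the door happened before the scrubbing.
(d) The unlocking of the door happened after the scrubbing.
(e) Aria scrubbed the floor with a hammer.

(c), (e)

(a) Not entailed — Aria unlocked the door, not the bucket; the bucket belongs to the dropping event.
(b) Not entailed — dropping 'in the hallway' under negation is not valid — the original leaves open that Aria dropped the bucket some other way.
(c) Entailed — the narrative places the unlocking before the scrubbing.
(d) Not entailed — the narrative places the unlocking before the scrubbing, not after.
(e) Entailed — this follows by dropping conjuncts from the scrubbing event's description.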